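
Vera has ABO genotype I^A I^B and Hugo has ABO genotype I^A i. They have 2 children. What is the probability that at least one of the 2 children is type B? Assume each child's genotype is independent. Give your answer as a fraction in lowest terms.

7/16

ABO cross I^A I^B × I^A i → 1/2 A, 1/4 B, 1/4 AB.
So P(type B) = 1/4 per child.
P(none) = (3/4)^2 = 9/16; P(at least one) = 1 − 9/16 = 7/16.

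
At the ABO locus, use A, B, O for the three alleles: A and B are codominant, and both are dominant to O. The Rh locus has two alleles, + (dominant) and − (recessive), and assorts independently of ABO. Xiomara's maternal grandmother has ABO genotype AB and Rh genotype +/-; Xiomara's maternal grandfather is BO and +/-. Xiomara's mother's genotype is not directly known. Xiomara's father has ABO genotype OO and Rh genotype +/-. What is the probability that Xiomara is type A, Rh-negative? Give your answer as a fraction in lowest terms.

1/16

Xiomara's mother's ABO genotype from AB × BO: 1/4 AB, 1/4 AO, 1/4 BB, 1/4 BO.
Crossing each possibility with the father OO and summing P(type A): 1/4·1/2 + 1/4·1/2 + 1/4·0 + 1/4·0 = 1/4.
Similarly for Rh via the mother's Rh distribution: P(Rh-) = 1/4.
Independent loci: 1/4 × 1/4 = 1/16.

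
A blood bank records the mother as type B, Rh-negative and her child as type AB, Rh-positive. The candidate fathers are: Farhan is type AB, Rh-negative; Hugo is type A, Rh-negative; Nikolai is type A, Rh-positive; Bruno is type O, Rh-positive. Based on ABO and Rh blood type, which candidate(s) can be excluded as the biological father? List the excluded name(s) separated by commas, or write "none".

Farhan, Hugo, Bruno

A candidate is excluded only if no genotype consistent with his phenotype could produce a type AB, Rh-positive child with a type B, Rh-negative mother.
Farhan (type AB, Rh-): no genotype consistent with that phenotype can produce a type-AB Rh+ child with a type-B mother.
Hugo (type A, Rh-): no genotype consistent with that phenotype can produce a type-AB Rh+ child with a type-B mother.
Bruno (type O, Rh+): no genotype consistent with that phenotype can produce a type-AB Rh+ child with a type-B mother.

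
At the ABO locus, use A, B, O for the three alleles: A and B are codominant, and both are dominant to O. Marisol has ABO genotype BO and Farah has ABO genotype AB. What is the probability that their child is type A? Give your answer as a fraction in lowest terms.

ABO cross BO × AB → offspring phenotypes: 1/4 A, 1/2 B, 1/4 AB.
So P(type A) = 1/4.

1/4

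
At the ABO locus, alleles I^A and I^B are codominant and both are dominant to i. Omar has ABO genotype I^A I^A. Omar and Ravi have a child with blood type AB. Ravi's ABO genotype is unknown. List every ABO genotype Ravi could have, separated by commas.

I^A I^B, I^B I^B, I^B i

For each candidate genotype of Ravi, check whether crossing it with I^A I^A can produce every observed child phenotype.
  I^A I^A → possible child types {A} ✗
  I^A I^B → possible child types {A, AB} ✓
  I^A i → possible child types {A} ✗
  I^B I^B → possible child types {AB} ✓
  I^B i → possible child types {A, AB} ✓
  i i → possible child types {A} ✗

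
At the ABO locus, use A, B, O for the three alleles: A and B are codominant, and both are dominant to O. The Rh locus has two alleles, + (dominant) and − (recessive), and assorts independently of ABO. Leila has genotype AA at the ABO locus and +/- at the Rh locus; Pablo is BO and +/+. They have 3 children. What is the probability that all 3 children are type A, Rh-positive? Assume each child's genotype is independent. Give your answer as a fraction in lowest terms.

1/8

ABO cross AA × BO → 1/2 A, 1/2 AB.
Rh cross +/- × +/+ → 1 Rh+; so P(type A, Rh-positive) = 1/2 × 1 = 1/2 per child.
All 3 independent: (1/2)^3 = 1/8.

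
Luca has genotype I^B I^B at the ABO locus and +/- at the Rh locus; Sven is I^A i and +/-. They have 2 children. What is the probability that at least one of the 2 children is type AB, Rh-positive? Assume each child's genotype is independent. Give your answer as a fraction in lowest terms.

39/64

ABO cross I^B I^B × I^A i → 1/2 B, 1/2 AB.
Rh cross +/- × +/- → 3/4 Rh+, 1/4 Rh-; so P(type AB, Rh-positive) = 1/2 × 3/4 = 3/8 per child.
P(none) = (5/8)^2 = 25/64; P(at least one) = 1 − 25/64 = 39/64.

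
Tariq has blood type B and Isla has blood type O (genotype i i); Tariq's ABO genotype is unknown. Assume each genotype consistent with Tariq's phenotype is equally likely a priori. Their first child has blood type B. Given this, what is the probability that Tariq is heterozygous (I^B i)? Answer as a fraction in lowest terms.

Possible genotypes: Tariq ∈ {I^B I^B, I^B i}; Isla ∈ {i i}.
Weight each parental genotype pair by prior × P(type-B child):
  I^B I^B × i i: posterior weight 2/3.
  I^B i × i i: posterior weight 1/3.
Sum the posterior weight over pairs where Tariq is I^B i: 1/3.

1/3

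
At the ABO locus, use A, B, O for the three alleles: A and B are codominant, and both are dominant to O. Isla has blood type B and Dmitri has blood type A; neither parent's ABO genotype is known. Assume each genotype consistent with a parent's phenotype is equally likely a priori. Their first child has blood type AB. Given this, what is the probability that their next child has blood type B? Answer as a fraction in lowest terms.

5/36

Possible genotypes: Isla ∈ {BB, BO}; Dmitri ∈ {AA, AO}.
Weight each parental genotype pair by prior × P(type-AB child):
  BB × AA: posterior weight 4/9; P(next child type B) = 0.
  BB × AO: posterior weight 2/9; P(next child type B) = 1/2.
  BO × AA: posterior weight 2/9; P(next child type B) = 0.
  BO × AO: posterior weight 1/9; P(next child type B) = 1/4.
Weighted sum = 5/36.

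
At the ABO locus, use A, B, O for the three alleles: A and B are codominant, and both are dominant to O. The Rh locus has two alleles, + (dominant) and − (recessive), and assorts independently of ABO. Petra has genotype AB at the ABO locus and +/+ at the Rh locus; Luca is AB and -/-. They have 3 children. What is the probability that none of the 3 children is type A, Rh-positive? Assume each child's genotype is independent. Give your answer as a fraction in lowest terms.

ABO cross AB × AB → 1/4 A, 1/4 B, 1/2 AB.
Rh cross +/+ × -/- → 1 Rh+; so P(type A, Rh-positive) = 1/4 × 1 = 1/4 per child.
P(not type A, Rh-positive) = 3/4 for one child; (3/4)^3 = 27/64.

27/64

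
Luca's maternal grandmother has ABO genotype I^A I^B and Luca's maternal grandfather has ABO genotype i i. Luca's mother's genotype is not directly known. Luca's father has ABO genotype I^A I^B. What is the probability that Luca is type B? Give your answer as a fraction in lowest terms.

3/8

Luca's mother's ABO genotype from I^A I^B × i i: 1/2 I^A i, 1/2 I^B i.
Crossing each possibility with the father I^A I^B and summing P(type B): 1/2·1/4 + 1/2·1/2 = 3/8.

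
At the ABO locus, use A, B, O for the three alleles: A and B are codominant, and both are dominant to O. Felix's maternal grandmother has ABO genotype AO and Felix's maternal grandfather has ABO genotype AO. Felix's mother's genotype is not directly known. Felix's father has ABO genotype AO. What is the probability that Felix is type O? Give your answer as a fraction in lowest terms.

Felix's mother's ABO genotype from AO × AO: 1/4 AA, 1/2 AO, 1/4 OO.
Crossing each possibility with the father AO and summing P(type O): 1/4·0 + 1/2·1/4 + 1/4·1/2 = 1/4.

1/4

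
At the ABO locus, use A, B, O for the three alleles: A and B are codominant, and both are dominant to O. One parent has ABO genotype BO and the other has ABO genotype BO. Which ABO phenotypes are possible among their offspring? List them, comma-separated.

O, B

Gametes from BO × BO give offspring ABO genotypes BB, BO, OO, i.e. phenotypes O, B.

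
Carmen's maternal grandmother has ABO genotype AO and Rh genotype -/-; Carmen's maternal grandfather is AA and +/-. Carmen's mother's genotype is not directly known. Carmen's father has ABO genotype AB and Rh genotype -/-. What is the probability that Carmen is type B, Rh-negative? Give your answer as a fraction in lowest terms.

Carmen's mother's ABO genotype from AO × AA: 1/2 AA, 1/2 AO.
Crossing each possibility with the father AB and summing P(type B): 1/2·0 + 1/2·1/4 = 1/8.
Similarly for Rh via the mother's Rh distribution: P(Rh-) = 3/4.
Independent loci: 1/8 × 3/4 = 3/32.

3/32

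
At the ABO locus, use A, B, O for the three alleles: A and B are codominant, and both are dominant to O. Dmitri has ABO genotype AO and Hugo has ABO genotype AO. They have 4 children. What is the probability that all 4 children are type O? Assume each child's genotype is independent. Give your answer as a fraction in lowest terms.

ABO cross AO × AO → 1/4 O, 3/4 A.
So P(type O) = 1/4 per child.
All 4 independent: (1/4)^4 = 1/256.

1/256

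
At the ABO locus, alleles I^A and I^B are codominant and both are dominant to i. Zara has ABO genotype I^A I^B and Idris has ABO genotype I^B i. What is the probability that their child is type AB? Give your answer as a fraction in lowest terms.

1/4

ABO cross I^A I^B × I^B i → offspring phenotypes: 1/4 A, 1/2 B, 1/4 AB.
So P(type AB) = 1/4.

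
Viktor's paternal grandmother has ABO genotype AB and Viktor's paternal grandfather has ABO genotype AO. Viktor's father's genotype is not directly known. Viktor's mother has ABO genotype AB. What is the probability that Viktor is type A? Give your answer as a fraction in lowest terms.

Viktor's father's ABO genotype from AB × AO: 1/4 AA, 1/4 AB, 1/4 AO, 1/4 BO.
Crossing each possibility with the mother AB and summing P(type A): 1/4·1/2 + 1/4·1/4 + 1/4·1/2 + 1/4·1/4 = 3/8.

3/8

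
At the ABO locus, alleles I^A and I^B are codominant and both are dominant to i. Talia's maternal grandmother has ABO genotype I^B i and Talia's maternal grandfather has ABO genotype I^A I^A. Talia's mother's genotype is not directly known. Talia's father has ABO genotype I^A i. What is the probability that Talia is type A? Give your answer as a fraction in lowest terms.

5/8

Talia's mother's ABO genotype from I^B i × I^A I^A: 1/2 I^A I^B, 1/2 I^A i.
Crossing each possibility with the father I^A i and summing P(type A): 1/2·1/2 + 1/2·3/4 = 5/8.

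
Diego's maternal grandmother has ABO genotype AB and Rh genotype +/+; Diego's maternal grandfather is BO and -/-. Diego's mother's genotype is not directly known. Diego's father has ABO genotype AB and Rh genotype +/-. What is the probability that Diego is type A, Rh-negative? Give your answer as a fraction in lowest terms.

1/16

Diego's mother's ABO genotype from AB × BO: 1/4 AB, 1/4 AO, 1/4 BB, 1/4 BO.
Crossing each possibility with the father AB and summing P(type A): 1/4·1/4 + 1/4·1/2 + 1/4·0 + 1/4·1/4 = 1/4.
Similarly for Rh via the mother's Rh distribution: P(Rh-) = 1/4.
Independent loci: 1/4 × 1/4 = 1/16.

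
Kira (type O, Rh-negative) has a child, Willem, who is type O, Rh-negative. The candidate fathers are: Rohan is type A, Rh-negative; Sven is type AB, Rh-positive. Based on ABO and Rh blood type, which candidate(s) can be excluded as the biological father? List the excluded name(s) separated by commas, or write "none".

A candidate is excluded only if no genotype consistent with his phenotype could produce a type O, Rh-negative child with a type O, Rh-negative mother.
Sven (type AB, Rh+): no genotype consistent with that phenotype can produce a type-O Rh- child with a type-O mother.

Sven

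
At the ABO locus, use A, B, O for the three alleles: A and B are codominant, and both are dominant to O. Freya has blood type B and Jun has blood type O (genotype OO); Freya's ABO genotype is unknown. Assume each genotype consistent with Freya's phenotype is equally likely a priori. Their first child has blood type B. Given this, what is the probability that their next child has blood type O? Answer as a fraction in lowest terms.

1/6

Possible genotypes: Freya ∈ {BB, BO}; Jun ∈ {OO}.
Weight each parental genotype pair by prior × P(type-B child):
  BB × OO: posterior weight 2/3; P(next child type O) = 0.
  BO × OO: posterior weight 1/3; P(next child type O) = 1/2.
Weighted sum = 1/6.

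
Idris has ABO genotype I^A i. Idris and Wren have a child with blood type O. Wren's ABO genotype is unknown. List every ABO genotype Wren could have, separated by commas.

For each candidate genotype of Wren, check whether crossing it with I^A i can produce every observed child phenotype.
  I^A I^A → possible child types {A} ✗
  I^A I^B → possible child types {A, B, AB} ✗
  I^A i → possible child types {O, A} ✓
  I^B I^B → possible child types {B, AB} ✗
  I^B i → possible child types {O, A, B, AB} ✓
  i i → possible child types {O, A} ✓

I^A i, I^B i, i i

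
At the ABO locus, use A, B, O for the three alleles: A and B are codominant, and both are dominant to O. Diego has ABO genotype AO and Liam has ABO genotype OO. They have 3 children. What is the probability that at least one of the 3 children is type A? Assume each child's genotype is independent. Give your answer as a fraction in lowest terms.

7/8

ABO cross AO × OO → 1/2 O, 1/2 A.
So P(type A) = 1/2 per child.
P(none) = (1/2)^3 = 1/8; P(at least one) = 1 − 1/8 = 7/8.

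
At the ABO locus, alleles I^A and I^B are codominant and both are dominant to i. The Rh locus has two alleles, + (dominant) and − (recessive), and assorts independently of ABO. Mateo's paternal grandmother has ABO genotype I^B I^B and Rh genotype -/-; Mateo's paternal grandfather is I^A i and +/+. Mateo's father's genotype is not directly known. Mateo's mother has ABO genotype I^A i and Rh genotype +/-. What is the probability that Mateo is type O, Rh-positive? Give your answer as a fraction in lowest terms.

3/32

Mateo's father's ABO genotype from I^B I^B × I^A i: 1/2 I^A I^B, 1/2 I^B i.
Crossing each possibility with the mother I^A i and summing P(type O): 1/2·0 + 1/2·1/4 = 1/8.
Similarly for Rh via the father's Rh distribution: P(Rh+) = 3/4.
Independent loci: 1/8 × 3/4 = 3/32.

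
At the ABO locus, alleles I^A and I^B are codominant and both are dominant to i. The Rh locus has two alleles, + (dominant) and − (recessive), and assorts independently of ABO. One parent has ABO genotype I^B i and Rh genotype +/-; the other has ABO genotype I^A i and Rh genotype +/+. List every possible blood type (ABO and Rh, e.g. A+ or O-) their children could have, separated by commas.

O+, A+, B+, AB+

Gametes from I^B i × I^A i give offspring ABO genotypes I^A I^B, I^A i, I^B i, i i, i.e. phenotypes O, A, B, AB.
Rh cross +/- × +/+ → phenotypes Rh+.
Combining independently: O+, A+, B+, AB+.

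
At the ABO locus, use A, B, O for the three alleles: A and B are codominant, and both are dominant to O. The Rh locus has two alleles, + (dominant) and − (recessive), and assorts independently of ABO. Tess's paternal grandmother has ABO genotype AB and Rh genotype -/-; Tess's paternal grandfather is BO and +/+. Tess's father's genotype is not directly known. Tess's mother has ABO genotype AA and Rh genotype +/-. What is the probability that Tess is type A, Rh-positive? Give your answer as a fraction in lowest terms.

3/8

Tess's father's ABO genotype from AB × BO: 1/4 AB, 1/4 AO, 1/4 BB, 1/4 BO.
Crossing each possibility with the mother AA and summing P(type A): 1/4·1/2 + 1/4·1 + 1/4·0 + 1/4·1/2 = 1/2.
Similarly for Rh via the father's Rh distribution: P(Rh+) = 3/4.
Independent loci: 1/2 × 3/4 = 3/8.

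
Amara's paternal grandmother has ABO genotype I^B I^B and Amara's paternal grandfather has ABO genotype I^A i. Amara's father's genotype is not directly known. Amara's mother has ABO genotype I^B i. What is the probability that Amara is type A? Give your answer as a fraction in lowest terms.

1/8

Amara's father's ABO genotype from I^B I^B × I^A i: 1/2 I^A I^B, 1/2 I^B i.
Crossing each possibility with the mother I^B i and summing P(type A): 1/2·1/4 + 1/2·0 = 1/8.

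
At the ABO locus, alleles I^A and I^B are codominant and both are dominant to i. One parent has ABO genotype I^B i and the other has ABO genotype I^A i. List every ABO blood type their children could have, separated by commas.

O, A, B, AB

Gametes from I^B i × I^A i give offspring ABO genotypes I^A I^B, I^A i, I^B i, i i, i.e. phenotypes O, A, B, AB.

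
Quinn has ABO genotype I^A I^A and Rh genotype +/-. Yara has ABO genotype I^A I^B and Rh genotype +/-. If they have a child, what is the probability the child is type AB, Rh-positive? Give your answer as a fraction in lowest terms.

3/8

ABO cross I^A I^A × I^A I^B → offspring phenotypes: 1/2 A, 1/2 AB.
Rh cross +/- × +/- → 3/4 Rh+, 1/4 Rh-.
Independent loci: P(type AB, Rh-positive) = 1/2 × 3/4 = 3/8.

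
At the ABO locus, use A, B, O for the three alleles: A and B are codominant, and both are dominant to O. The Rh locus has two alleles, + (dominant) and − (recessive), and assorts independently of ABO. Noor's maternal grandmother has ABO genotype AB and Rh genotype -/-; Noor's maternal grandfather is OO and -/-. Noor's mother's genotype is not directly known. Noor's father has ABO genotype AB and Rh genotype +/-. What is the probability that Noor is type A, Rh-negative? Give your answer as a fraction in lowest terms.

Noor's mother's ABO genotype from AB × OO: 1/2 AO, 1/2 BO.
Crossing each possibility with the father AB and summing P(type A): 1/2·1/2 + 1/2·1/4 = 3/8.
Similarly for Rh via the mother's Rh distribution: P(Rh-) = 1/2.
Independent loci: 3/8 × 1/2 = 3/16.

3/16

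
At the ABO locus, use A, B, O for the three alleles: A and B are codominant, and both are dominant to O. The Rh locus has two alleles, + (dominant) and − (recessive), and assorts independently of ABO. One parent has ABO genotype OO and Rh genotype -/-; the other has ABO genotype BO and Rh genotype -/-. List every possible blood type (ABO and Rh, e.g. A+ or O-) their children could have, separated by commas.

O-, B-

Gametes from OO × BO give offspring ABO genotypes BO, OO, i.e. phenotypes O, B.
Rh cross -/- × -/- → phenotypes Rh-.
Combining independently: O-, B-.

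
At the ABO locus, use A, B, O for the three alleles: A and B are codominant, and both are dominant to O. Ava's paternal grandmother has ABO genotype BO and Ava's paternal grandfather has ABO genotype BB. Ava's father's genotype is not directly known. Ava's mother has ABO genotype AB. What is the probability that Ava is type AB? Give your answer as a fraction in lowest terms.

Ava's father's ABO genotype from BO × BB: 1/2 BB, 1/2 BO.
Crossing each possibility with the mother AB and summing P(type AB): 1/2·1/2 + 1/2·1/4 = 3/8.

3/8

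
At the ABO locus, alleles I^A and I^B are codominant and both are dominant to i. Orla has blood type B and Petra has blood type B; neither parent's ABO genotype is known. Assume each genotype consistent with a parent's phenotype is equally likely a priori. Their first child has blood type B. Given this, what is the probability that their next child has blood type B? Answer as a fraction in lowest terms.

Possible genotypes: Orla ∈ {I^B I^B, I^B i}; Petra ∈ {I^B I^B, I^B i}.
Weight each parental genotype pair by prior × P(type-B child):
  I^B I^B × I^B I^B: posterior weight 4/15; P(next child type B) = 1.
  I^B I^B × I^B i: posterior weight 4/15; P(next child type B) = 1.
  I^B i × I^B I^B: posterior weight 4/15; P(next child type B) = 1.
  I^B i × I^B i: posterior weight 1/5; P(next child type B) = 3/4.
Weighted sum = 19/20.

19/20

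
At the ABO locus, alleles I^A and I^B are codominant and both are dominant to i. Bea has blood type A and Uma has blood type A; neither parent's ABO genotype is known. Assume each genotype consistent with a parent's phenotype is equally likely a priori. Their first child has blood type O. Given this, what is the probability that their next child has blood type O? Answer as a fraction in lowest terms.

1/4

Possible genotypes: Bea ∈ {I^A I^A, I^A i}; Uma ∈ {I^A I^A, I^A i}.
Weight each parental genotype pair by prior × P(type-O child):
  I^A i × I^A i: posterior weight 1; P(next child type O) = 1/4.
Weighted sum = 1/4.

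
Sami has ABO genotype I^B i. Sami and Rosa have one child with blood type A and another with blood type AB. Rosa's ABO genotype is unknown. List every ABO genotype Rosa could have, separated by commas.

For each candidate genotype of Rosa, check whether crossing it with I^B i can produce every observed child phenotype.
  I^A I^A → possible child types {A, AB} ✓
  I^A I^B → possible child types {A, B, AB} ✓
  I^A i → possible child types {O, A, B, AB} ✓
  I^B I^B → possible child types {B} ✗
  I^B i → possible child types {O, B} ✗
  i i → possible child types {O, B} ✗

I^A I^A, I^A I^B, I^A i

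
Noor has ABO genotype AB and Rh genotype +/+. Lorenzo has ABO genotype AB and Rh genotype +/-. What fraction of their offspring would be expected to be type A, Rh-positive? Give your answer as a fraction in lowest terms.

1/4

ABO cross AB × AB → offspring phenotypes: 1/4 A, 1/4 B, 1/2 AB.
Rh cross +/+ × +/- → 1 Rh+.
Independent loci: P(type A, Rh-positive) = 1/4 × 1 = 1/4.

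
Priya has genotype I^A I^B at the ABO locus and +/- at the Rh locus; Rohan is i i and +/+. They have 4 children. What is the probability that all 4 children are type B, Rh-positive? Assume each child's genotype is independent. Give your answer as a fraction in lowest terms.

1/16

ABO cross I^A I^B × i i → 1/2 A, 1/2 B.
Rh cross +/- × +/+ → 1 Rh+; so P(type B, Rh-positive) = 1/2 × 1 = 1/2 per child.
All 4 independent: (1/2)^4 = 1/16.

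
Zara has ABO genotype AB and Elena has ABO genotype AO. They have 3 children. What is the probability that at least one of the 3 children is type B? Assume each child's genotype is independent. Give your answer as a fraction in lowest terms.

37/64

ABO cross AB × AO → 1/2 A, 1/4 B, 1/4 AB.
So P(type B) = 1/4 per child.
P(none) = (3/4)^3 = 27/64; P(at least one) = 1 − 27/64 = 37/64.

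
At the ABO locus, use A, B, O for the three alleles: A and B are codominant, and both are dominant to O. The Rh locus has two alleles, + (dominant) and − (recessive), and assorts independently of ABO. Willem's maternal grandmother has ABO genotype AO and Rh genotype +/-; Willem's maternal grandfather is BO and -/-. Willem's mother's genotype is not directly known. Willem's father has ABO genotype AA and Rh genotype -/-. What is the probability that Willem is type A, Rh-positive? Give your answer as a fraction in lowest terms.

Willem's mother's ABO genotype from AO × BO: 1/4 AB, 1/4 AO, 1/4 BO, 1/4 OO.
Crossing each possibility with the father AA and summing P(type A): 1/4·1/2 + 1/4·1 + 1/4·1/2 + 1/4·1 = 3/4.
Similarly for Rh via the mother's Rh distribution: P(Rh+) = 1/4.
Independent loci: 3/4 × 1/4 = 3/16.

3/16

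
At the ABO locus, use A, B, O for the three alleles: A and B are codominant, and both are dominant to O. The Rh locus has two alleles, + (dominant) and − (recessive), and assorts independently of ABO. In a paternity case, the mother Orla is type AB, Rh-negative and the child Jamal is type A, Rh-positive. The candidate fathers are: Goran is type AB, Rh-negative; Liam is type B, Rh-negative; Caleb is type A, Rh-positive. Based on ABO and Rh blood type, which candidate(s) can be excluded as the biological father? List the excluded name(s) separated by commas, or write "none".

A candidate is excluded only if no genotype consistent with his phenotype could produce a type A, Rh-positive child with a type AB, Rh-negative mother.
Goran (type AB, Rh-): no genotype consistent with that phenotype can produce a type-A Rh+ child with a type-AB mother.
Liam (type B, Rh-): no genotype consistent with that phenotype can produce a type-A Rh+ child with a type-AB mother.

Goran, Liam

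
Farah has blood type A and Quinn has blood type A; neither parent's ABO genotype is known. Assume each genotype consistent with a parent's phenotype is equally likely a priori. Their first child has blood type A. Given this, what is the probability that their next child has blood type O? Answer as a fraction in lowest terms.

Possible genotypes: Farah ∈ {AA, AO}; Quinn ∈ {AA, AO}.
Weight each parental genotype pair by prior × P(type-A child):
  AA × AA: posterior weight 4/15; P(next child type O) = 0.
  AA × AO: posterior weight 4/15; P(next child type O) = 0.
  AO × AA: posterior weight 4/15; P(next child type O) = 0.
  AO × AO: posterior weight 1/5; P(next child type O) = 1/4.
Weighted sum = 1/20.

1/20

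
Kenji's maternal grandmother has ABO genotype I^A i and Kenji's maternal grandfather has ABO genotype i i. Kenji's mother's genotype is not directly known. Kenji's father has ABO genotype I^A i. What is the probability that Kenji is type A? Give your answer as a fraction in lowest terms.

Kenji's mother's ABO genotype from I^A i × i i: 1/2 I^A i, 1/2 i i.
Crossing each possibility with the father I^A i and summing P(type A): 1/2·3/4 + 1/2·1/2 = 5/8.

5/8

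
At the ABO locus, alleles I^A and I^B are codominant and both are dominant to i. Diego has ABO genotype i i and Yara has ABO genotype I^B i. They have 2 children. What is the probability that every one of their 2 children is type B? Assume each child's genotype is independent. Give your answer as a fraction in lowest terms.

ABO cross i i × I^B i → 1/2 O, 1/2 B.
So P(type B) = 1/2 per child.
All 2 independent: (1/2)^2 = 1/4.

1/4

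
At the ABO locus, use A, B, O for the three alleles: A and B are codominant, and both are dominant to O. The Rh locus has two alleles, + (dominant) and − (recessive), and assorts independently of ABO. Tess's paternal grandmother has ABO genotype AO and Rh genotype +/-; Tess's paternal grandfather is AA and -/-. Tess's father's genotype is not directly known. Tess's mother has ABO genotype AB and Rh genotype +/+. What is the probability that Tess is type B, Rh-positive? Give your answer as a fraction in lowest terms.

Tess's father's ABO genotype from AO × AA: 1/2 AA, 1/2 AO.
Crossing each possibility with the mother AB and summing P(type B): 1/2·0 + 1/2·1/4 = 1/8.
Similarly for Rh via the father's Rh distribution: P(Rh+) = 1.
Independent loci: 1/8 × 1 = 1/8.

1/8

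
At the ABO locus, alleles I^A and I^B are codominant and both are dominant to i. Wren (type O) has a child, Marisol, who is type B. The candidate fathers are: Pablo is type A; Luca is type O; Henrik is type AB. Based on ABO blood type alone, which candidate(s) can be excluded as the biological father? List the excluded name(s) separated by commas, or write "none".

A candidate is excluded only if no genotype consistent with his phenotype could produce a type B child with a type O mother.
Pablo (type A): no genotype consistent with that phenotype can produce a type-B child with a type-O mother.
Luca (type O): no genotype consistent with that phenotype can produce a type-B child with a type-O mother.

Pablo, Luca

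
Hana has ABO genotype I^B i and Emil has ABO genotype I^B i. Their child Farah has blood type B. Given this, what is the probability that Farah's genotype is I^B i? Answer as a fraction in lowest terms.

Cross I^B i × I^B i → 1/4 I^B I^B, 1/2 I^B i, 1/4 i i.
Type-B genotypes among offspring: I^B I^B (1/4), I^B i (1/2); total 3/4.
P(I^B i | type B) = (1/2) / (3/4) = 2/3.

2/3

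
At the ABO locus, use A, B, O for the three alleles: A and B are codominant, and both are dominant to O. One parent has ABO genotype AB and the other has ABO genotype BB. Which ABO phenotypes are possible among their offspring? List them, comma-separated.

B, AB

Gametes from AB × BB give offspring ABO genotypes AB, BB, i.e. phenotypes B, AB.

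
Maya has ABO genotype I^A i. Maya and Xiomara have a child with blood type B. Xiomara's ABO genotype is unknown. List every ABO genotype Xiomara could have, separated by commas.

For each candidate genotype of Xiomara, check whether crossing it with I^A i can produce every observed child phenotype.
  I^A I^A → possible child types {A} ✗
  I^A I^B → possible child types {A, B, AB} ✓
  I^A i → possible child types {O, A} ✗
  I^B I^B → possible child types {B, AB} ✓
  I^B i → possible child types {O, A, B, AB} ✓
  i i → possible child types {O, A} ✗

I^A I^B, I^B I^B, I^B i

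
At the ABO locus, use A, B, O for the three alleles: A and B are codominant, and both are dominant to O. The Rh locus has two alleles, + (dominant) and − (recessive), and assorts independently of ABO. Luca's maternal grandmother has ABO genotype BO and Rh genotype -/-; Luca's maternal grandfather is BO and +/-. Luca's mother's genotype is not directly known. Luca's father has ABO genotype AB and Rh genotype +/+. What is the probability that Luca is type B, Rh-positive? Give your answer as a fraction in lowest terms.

1/2

Luca's mother's ABO genotype from BO × BO: 1/4 BB, 1/2 BO, 1/4 OO.
Crossing each possibility with the father AB and summing P(type B): 1/4·1/2 + 1/2·1/2 + 1/4·1/2 = 1/2.
Similarly for Rh via the mother's Rh distribution: P(Rh+) = 1.
Independent loci: 1/2 × 1 = 1/2.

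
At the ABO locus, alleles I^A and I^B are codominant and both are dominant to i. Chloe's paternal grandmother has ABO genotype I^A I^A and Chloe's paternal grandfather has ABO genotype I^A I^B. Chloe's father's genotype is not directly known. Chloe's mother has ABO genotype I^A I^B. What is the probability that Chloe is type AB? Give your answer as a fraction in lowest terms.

1/2

Chloe's father's ABO genotype from I^A I^A × I^A I^B: 1/2 I^A I^A, 1/2 I^A I^B.
Crossing each possibility with the mother I^A I^B and summing P(type AB): 1/2·1/2 + 1/2·1/2 = 1/2.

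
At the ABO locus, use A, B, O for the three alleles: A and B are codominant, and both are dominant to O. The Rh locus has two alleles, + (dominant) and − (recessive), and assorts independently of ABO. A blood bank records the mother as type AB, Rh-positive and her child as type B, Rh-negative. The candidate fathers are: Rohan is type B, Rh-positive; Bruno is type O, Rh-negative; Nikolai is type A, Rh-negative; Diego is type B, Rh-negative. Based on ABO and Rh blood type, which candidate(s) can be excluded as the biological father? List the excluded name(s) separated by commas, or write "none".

none

A candidate is excluded only if no genotype consistent with his phenotype could produce a type B, Rh-negative child with a type AB, Rh-positive mother.
Every candidate has at least one consistent genotype combination, so none can be excluded.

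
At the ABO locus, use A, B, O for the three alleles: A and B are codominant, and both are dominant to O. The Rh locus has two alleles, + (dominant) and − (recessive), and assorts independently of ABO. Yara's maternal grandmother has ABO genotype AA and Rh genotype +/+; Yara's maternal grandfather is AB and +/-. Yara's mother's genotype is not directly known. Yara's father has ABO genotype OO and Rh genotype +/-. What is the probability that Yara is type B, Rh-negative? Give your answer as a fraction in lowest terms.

1/32

Yara's mother's ABO genotype from AA × AB: 1/2 AA, 1/2 AB.
Crossing each possibility with the father OO and summing P(type B): 1/2·0 + 1/2·1/2 = 1/4.
Similarly for Rh via the mother's Rh distribution: P(Rh-) = 1/8.
Independent loci: 1/4 × 1/8 = 1/32.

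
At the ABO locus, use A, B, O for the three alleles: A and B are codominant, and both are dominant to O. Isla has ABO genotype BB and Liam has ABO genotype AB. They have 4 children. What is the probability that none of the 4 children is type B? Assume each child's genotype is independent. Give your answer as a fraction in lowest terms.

ABO cross BB × AB → 1/2 B, 1/2 AB.
So P(type B) = 1/2 per child.
P(not type B) = 1/2 for one child; (1/2)^4 = 1/16.

1/16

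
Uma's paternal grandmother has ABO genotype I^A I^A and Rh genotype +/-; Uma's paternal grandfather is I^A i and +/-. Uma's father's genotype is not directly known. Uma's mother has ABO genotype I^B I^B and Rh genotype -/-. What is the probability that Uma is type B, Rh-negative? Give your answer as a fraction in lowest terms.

Uma's father's ABO genotype from I^A I^A × I^A i: 1/2 I^A I^A, 1/2 I^A i.
Crossing each possibility with the mother I^B I^B and summing P(type B): 1/2·0 + 1/2·1/2 = 1/4.
Similarly for Rh via the father's Rh distribution: P(Rh-) = 1/2.
Independent loci: 1/4 × 1/2 = 1/8.

1/8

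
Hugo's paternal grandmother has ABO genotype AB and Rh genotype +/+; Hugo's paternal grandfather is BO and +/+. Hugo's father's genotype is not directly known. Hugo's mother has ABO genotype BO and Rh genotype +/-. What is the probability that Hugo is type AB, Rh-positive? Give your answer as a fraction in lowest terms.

Hugo's father's ABO genotype from AB × BO: 1/4 AB, 1/4 AO, 1/4 BB, 1/4 BO.
Crossing each possibility with the mother BO and summing P(type AB): 1/4·1/4 + 1/4·1/4 + 1/4·0 + 1/4·0 = 1/8.
Similarly for Rh via the father's Rh distribution: P(Rh+) = 1.
Independent loci: 1/8 × 1 = 1/8.

1/8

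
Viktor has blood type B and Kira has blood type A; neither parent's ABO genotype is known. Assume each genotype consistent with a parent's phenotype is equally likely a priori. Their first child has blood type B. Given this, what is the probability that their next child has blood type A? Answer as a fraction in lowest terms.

1/12

Possible genotypes: Viktor ∈ {I^B I^B, I^B i}; Kira ∈ {I^A I^A, I^A i}.
Weight each parental genotype pair by prior × P(type-B child):
  I^B I^B × I^A i: posterior weight 2/3; P(next child type A) = 0.
  I^B i × I^A i: posterior weight 1/3; P(next child type A) = 1/4.
Weighted sum = 1/12.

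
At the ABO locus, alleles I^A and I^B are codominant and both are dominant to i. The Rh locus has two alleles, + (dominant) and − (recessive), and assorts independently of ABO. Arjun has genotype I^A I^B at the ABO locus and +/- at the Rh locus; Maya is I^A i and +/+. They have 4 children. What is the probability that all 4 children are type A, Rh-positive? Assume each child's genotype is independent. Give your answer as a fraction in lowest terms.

ABO cross I^A I^B × I^A i → 1/2 A, 1/4 B, 1/4 AB.
Rh cross +/- × +/+ → 1 Rh+; so P(type A, Rh-positive) = 1/2 × 1 = 1/2 per child.
All 4 independent: (1/2)^4 = 1/16.

1/16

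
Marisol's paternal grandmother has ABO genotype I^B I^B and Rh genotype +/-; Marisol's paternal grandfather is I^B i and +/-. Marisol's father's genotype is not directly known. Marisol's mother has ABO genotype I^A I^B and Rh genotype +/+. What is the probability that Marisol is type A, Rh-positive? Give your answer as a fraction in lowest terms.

1/8

Marisol's father's ABO genotype from I^B I^B × I^B i: 1/2 I^B I^B, 1/2 I^B i.
Crossing each possibility with the mother I^A I^B and summing P(type A): 1/2·0 + 1/2·1/4 = 1/8.
Similarly for Rh via the father's Rh distribution: P(Rh+) = 1.
Independent loci: 1/8 × 1 = 1/8.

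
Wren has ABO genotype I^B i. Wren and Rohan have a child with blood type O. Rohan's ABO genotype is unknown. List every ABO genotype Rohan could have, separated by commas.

I^A i, I^B i, i i

For each candidate genotype of Rohan, check whether crossing it with I^B i can produce every observed child phenotype.
  I^A I^A → possible child types {A, AB} ✗
  I^A I^B → possible child types {A, B, AB} ✗
  I^A i → possible child types {O, A, B, AB} ✓
  I^B I^B → possible child types {B} ✗
  I^B i → possible child types {O, B} ✓
  i i → possible child types {O, B} ✓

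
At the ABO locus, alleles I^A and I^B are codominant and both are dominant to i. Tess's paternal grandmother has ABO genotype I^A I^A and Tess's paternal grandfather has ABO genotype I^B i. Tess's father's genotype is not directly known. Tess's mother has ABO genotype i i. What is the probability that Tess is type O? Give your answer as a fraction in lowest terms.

Tess's father's ABO genotype from I^A I^A × I^B i: 1/2 I^A I^B, 1/2 I^A i.
Crossing each possibility with the mother i i and summing P(type O): 1/2·0 + 1/2·1/2 = 1/4.

1/4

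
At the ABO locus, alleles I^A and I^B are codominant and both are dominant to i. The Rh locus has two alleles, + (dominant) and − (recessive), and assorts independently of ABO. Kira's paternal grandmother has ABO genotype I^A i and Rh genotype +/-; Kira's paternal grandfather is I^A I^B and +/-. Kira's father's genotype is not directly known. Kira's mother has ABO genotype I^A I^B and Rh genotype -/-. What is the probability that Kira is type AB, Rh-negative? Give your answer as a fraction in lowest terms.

3/16

Kira's father's ABO genotype from I^A i × I^A I^B: 1/4 I^A I^A, 1/4 I^A I^B, 1/4 I^A i, 1/4 I^B i.
Crossing each possibility with the mother I^A I^B and summing P(type AB): 1/4·1/2 + 1/4·1/2 + 1/4·1/4 + 1/4·1/4 = 3/8.
Similarly for Rh via the father's Rh distribution: P(Rh-) = 1/2.
Independent loci: 3/8 × 1/2 = 3/16.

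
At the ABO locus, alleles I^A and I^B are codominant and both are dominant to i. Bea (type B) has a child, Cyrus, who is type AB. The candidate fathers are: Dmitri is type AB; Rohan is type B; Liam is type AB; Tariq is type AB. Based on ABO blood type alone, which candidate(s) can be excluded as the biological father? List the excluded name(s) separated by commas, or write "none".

A candidate is excluded only if no genotype consistent with his phenotype could produce a type AB child with a type B mother.
Rohan (type B): no genotype consistent with that phenotype can produce a type-AB child with a type-B mother.

Rohan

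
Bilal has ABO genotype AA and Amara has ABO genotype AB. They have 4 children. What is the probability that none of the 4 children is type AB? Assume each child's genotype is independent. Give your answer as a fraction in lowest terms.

ABO cross AA × AB → 1/2 A, 1/2 AB.
So P(type AB) = 1/2 per child.
P(not type AB) = 1/2 for one child; (1/2)^4 = 1/16.

1/16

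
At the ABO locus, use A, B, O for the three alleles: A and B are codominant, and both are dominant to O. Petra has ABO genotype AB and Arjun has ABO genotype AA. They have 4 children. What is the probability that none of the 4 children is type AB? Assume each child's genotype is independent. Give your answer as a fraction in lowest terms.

ABO cross AB × AA → 1/2 A, 1/2 AB.
So P(type AB) = 1/2 per child.
P(not type AB) = 1/2 for one child; (1/2)^4 = 1/16.

1/16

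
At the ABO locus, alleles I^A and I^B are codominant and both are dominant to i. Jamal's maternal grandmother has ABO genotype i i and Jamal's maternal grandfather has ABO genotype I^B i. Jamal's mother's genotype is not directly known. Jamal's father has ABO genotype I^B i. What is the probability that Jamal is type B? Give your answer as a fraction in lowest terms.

5/8

Jamal's mother's ABO genotype from i i × I^B i: 1/2 I^B i, 1/2 i i.
Crossing each possibility with the father I^B i and summing P(type B): 1/2·3/4 + 1/2·1/2 = 5/8.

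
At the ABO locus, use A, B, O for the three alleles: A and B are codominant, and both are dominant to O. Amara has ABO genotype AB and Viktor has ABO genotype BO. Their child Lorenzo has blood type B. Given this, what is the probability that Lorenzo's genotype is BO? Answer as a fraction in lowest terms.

1/2

Cross AB × BO → 1/4 AB, 1/4 AO, 1/4 BB, 1/4 BO.
Type-B genotypes among offspring: BB (1/4), BO (1/4); total 1/2.
P(BO | type B) = (1/4) / (1/2) = 1/2.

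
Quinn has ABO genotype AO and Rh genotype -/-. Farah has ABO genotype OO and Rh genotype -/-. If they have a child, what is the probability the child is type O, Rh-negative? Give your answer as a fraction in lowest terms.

1/2

ABO cross AO × OO → offspring phenotypes: 1/2 O, 1/2 A.
Rh cross -/- × -/- → 1 Rh-.
Independent loci: P(type O, Rh-negative) = 1/2 × 1 = 1/2.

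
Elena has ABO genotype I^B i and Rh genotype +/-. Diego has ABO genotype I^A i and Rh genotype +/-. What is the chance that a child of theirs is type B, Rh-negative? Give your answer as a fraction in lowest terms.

ABO cross I^B i × I^A i → offspring phenotypes: 1/4 O, 1/4 A, 1/4 B, 1/4 AB.
Rh cross +/- × +/- → 3/4 Rh+, 1/4 Rh-.
Independent loci: P(type B, Rh-negative) = 1/4 × 1/4 = 1/16.

1/16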